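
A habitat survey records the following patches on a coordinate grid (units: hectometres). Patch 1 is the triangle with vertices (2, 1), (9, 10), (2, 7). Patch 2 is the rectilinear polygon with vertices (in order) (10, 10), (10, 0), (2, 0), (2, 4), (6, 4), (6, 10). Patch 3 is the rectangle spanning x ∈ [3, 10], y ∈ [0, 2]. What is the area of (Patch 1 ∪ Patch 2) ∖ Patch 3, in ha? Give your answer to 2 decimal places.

55.64

|Patch 1 ∪ Patch 2| = 69.6429.
|(Patch 1 ∪ Patch 2) ∩ Patch 3| = 14.
|(Patch 1 ∪ Patch 2) ∖ Patch 3| = 69.6429 − 14 = 55.64.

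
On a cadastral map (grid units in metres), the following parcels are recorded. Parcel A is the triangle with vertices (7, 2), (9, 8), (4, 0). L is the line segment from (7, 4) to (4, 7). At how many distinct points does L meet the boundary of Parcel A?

1

The segment meets the boundary at (6.692,4.308).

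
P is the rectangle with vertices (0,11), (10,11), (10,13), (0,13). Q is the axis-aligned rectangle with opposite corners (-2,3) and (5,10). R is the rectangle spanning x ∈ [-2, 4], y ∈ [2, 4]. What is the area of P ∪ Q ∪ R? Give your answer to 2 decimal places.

75.00

By inclusion–exclusion:
Individual areas: |P| = 20, |Q| = 49, |R| = 12.
|P∩Q| = 0 (no overlap).
|P∩R| = 0 (no overlap).
|Q∩R|: x∈[-2,4], y∈[3,4] → 6·1 = 6.
|P∩Q∩R| = 0.
|P ∪ Q ∪ R| = 81 − 6 + 0 = 75.00.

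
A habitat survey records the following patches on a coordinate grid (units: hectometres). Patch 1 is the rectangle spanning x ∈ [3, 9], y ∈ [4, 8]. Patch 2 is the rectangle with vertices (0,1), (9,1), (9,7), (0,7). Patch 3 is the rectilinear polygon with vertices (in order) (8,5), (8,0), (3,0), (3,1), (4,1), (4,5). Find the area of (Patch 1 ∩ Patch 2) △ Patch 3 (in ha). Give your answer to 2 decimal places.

|Patch 1 ∩ Patch 2| = 18.
|(Patch 1 ∩ Patch 2) ∩ Patch 3| = 4.
|(Patch 1 ∩ Patch 2) △ Patch 3| = 18 + 21 − 8 = 31.00.

31.00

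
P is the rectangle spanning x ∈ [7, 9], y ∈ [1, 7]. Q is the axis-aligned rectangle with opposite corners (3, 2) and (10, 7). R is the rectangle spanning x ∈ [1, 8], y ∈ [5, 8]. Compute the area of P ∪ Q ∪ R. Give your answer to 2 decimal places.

48.00

By inclusion–exclusion:
Individual areas: |P| = 12, |Q| = 35, |R| = 21.
|P∩Q|: x∈[7,9], y∈[2,7] → 2·5 = 10.
|P∩R|: x∈[7,8], y∈[5,7] → 1·2 = 2.
|Q∩R|: x∈[3,8], y∈[5,7] → 5·2 = 10.
|P∩Q∩R| = 2.
|P ∪ Q ∪ R| = 68 − 22 + 2 = 48.00.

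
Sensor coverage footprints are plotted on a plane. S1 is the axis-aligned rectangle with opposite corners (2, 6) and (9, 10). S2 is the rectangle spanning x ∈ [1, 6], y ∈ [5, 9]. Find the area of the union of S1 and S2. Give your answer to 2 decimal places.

36.00

By inclusion–exclusion:
Individual areas: |S1| = 28, |S2| = 20.
|S1∩S2|: x∈[2,6], y∈[6,9] → 4·3 = 12.
|S1 ∪ S2| = 48 − 12 = 36.00.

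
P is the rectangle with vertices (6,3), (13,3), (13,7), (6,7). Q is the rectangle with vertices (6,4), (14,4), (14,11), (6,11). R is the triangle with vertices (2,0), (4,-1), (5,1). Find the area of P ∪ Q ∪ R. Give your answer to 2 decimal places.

By inclusion–exclusion:
Individual areas: |P| = 28, |Q| = 56, |R| = 2.5.
|P∩Q|: x∈[6,13], y∈[4,7] → 7·3 = 21.
|P∩R| = 0.
|Q∩R| = 0.
|P∩Q∩R| = 0.
|P ∪ Q ∪ R| = 86.5 − 21 + 0 = 65.50.

65.50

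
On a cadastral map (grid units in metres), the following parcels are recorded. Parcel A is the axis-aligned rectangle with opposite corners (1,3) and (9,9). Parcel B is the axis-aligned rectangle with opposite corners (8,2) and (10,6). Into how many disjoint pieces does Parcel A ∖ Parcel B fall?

1

Parcel A ∖ Parcel B is a single connected region.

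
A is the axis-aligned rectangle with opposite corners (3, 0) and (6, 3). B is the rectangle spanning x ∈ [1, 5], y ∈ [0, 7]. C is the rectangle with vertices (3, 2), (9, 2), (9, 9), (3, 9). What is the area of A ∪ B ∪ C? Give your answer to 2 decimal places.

By inclusion–exclusion:
Individual areas: |A| = 9, |B| = 28, |C| = 42.
|A∩B|: x∈[3,5], y∈[0,3] → 2·3 = 6.
|A∩C|: x∈[3,6], y∈[2,3] → 3·1 = 3.
|B∩C|: x∈[3,5], y∈[2,7] → 2·5 = 10.
|A∩B∩C| = 2.
|A ∪ B ∪ C| = 79 − 19 + 2 = 62.00.

62.00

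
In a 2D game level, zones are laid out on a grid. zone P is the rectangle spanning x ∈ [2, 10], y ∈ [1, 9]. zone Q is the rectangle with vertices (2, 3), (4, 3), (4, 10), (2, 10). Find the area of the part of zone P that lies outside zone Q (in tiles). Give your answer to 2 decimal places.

52.00

|zone P∩zone Q|: x∈[2,4], y∈[3,9] → 2·6 = 12.
|zone P| = 64.
|zone P ∖ zone Q| = |zone P| − |zone P∩zone Q| = 64 − 12 = 52.00.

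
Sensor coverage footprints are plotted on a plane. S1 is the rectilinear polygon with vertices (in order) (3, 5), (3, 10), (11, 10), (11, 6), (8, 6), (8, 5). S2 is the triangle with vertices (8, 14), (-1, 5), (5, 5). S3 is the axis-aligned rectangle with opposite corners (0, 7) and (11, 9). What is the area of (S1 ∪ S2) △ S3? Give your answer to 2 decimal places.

36.33

|S1 ∪ S2| = 50.3333.
|(S1 ∪ S2) ∩ S3| = 18.
|(S1 ∪ S2) △ S3| = 50.3333 + 22 − 36 = 36.33.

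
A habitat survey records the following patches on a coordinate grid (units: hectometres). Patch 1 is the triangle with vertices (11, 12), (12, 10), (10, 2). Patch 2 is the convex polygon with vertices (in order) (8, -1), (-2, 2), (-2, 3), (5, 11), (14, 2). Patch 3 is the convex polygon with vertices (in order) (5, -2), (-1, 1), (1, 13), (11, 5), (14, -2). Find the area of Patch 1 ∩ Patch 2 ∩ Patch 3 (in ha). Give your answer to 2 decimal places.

0.84

The intersection is the polygon with vertices (10.352,5.519), (10.792,5.167), (10,2).
By the shoelace formula its area is 0.84.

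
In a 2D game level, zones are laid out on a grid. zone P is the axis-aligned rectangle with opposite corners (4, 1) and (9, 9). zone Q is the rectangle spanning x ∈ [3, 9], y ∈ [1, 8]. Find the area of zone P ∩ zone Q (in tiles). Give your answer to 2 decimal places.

|zone P∩zone Q|: x∈[4,9], y∈[1,8] → 5·7 = 35.

35.00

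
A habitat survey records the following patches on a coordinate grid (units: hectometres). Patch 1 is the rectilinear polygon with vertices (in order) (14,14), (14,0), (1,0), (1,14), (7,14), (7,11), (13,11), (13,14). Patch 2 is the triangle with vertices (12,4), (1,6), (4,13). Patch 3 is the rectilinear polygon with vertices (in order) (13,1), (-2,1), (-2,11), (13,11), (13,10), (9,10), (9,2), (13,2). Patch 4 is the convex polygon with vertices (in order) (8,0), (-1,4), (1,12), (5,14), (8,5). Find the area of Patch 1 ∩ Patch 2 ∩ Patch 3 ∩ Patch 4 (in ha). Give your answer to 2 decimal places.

The intersection is the polygon with vertices (5.778,11), (6.133,10.6), (8,5), (8,4.727), (1,6), (3.143,11).
By the shoelace formula its area is 28.05.

28.05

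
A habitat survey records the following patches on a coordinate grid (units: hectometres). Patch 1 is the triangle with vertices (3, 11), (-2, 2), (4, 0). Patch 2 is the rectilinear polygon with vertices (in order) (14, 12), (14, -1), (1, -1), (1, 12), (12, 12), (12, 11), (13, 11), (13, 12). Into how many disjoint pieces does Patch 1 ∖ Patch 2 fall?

1

Patch 1 ∖ Patch 2 is a single connected region.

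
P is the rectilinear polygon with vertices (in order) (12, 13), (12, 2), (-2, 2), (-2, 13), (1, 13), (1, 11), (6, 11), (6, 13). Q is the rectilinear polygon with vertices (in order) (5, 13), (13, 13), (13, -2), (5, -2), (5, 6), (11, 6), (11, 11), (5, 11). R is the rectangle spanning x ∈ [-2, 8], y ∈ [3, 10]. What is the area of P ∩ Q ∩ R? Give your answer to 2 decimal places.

The intersection is the polygon with vertices (5,6), (8,6), (8,3), (5,3).
By the shoelace formula its area is 9.00.

9.00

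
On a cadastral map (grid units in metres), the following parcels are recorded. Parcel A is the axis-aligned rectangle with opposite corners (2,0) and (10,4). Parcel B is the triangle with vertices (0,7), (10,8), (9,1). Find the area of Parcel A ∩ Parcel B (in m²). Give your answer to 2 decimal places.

7.39

The intersection is the polygon with vertices (9.429,4), (9,1), (4.5,4).
By the shoelace formula its area is 7.39.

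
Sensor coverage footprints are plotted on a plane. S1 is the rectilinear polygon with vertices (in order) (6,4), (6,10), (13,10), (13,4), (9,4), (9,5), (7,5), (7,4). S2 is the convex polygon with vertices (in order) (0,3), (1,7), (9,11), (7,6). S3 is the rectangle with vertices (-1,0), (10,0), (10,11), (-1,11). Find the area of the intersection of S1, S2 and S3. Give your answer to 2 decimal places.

7.16

The intersection is the polygon with vertices (7,10), (8.6,10), (7,6), (6,5.571), (6,9.5).
By the shoelace formula its area is 7.16.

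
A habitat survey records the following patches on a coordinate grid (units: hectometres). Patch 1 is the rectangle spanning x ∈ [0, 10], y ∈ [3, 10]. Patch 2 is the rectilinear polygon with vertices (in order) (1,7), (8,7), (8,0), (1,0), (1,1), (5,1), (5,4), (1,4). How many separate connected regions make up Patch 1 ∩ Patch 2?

1

Patch 1 ∩ Patch 2 is a single connected region.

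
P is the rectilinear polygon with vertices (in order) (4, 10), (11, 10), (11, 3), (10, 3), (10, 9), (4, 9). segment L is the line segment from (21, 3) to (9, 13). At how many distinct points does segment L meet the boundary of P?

The segment lies entirely outside P and never meets its boundary.

0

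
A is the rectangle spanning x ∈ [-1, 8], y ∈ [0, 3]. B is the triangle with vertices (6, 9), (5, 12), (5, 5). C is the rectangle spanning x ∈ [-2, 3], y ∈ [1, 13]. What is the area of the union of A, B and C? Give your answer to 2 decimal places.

By inclusion–exclusion:
Individual areas: |A| = 27, |B| = 3.5, |C| = 60.
|A∩B| = 0.
|A∩C|: x∈[-1,3], y∈[1,3] → 4·2 = 8.
|B∩C| = 0.
|A∩B∩C| = 0.
|A ∪ B ∪ C| = 90.5 − 8 + 0 = 82.50.

82.50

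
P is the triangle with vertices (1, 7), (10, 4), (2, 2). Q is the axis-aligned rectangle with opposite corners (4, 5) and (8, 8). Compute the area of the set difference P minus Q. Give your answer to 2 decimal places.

19.50

|P| = 21, |P∩Q| = 1.5.
|P ∖ Q| = |P| − |P∩Q| = 21 − 1.5 = 19.50.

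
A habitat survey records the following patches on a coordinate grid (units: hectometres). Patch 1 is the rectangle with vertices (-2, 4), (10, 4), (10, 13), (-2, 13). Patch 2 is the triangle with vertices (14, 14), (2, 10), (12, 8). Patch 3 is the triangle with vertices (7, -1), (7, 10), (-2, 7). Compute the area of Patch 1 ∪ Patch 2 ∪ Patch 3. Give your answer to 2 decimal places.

By inclusion–exclusion:
Individual areas: |Patch 1| = 108, |Patch 2| = 32, |Patch 3| = 49.5.
|Patch 1∩Patch 2| = 17.0667.
|Patch 1∩Patch 3| = 35.4375.
|Patch 2∩Patch 3| = 0.9375.
|Patch 1∩Patch 2∩Patch 3| = 0.9375.
|Patch 1 ∪ Patch 2 ∪ Patch 3| = 189.5 − 53.4417 + 0.9375 = 137.00.

137.00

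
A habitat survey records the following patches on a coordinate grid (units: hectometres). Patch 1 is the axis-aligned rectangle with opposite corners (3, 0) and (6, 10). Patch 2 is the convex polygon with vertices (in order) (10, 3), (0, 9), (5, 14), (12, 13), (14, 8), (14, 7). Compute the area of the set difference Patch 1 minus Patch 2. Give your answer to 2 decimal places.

18.90

|Patch 1| = 30, |Patch 1∩Patch 2| = 11.1.
|Patch 1 ∖ Patch 2| = |Patch 1| − |Patch 1∩Patch 2| = 30 − 11.1 = 18.90.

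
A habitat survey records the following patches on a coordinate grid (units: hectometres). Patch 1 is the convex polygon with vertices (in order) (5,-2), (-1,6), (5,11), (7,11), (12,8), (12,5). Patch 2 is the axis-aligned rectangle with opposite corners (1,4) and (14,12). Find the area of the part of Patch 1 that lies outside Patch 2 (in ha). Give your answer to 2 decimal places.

35.67

|Patch 1| = 98, |Patch 1∩Patch 2| = 62.3333.
|Patch 1 ∖ Patch 2| = |Patch 1| − |Patch 1∩Patch 2| = 98 − 62.3333 = 35.67.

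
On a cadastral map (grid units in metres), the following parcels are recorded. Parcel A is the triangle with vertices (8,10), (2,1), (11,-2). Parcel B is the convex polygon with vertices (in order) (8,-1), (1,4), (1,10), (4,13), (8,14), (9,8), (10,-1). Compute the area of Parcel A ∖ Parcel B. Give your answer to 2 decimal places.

|Parcel A| = 49.5, |Parcel A∩Parcel B| = 40.4226.
|Parcel A ∖ Parcel B| = |Parcel A| − |Parcel A∩Parcel B| = 49.5 − 40.4226 = 9.08.

9.08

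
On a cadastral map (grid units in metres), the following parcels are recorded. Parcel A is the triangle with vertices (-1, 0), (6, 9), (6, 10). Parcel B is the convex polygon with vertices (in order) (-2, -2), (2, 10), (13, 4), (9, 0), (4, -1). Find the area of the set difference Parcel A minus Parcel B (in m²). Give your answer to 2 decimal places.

0.82

|Parcel A| = 3.5, |Parcel A∩Parcel B| = 2.6756.
|Parcel A ∖ Parcel B| = |Parcel A| − |Parcel A∩Parcel B| = 3.5 − 2.6756 = 0.82.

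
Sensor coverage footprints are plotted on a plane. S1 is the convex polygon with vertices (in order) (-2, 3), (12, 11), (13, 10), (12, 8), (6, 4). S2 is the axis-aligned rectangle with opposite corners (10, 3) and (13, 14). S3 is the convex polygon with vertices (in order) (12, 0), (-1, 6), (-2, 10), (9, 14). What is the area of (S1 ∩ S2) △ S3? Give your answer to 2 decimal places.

|S1 ∩ S2| = 7.6905.
|(S1 ∩ S2) ∩ S3| = 0.6667.
|(S1 ∩ S2) △ S3| = 7.6905 + 106 − 1.3333 = 112.36.

112.36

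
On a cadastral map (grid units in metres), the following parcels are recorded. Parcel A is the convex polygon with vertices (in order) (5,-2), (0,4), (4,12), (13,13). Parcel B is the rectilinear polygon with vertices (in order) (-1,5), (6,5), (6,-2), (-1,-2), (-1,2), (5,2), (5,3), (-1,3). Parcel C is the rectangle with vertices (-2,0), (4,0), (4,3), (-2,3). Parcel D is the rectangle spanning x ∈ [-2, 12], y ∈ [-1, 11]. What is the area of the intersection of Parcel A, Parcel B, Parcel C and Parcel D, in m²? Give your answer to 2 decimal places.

3.00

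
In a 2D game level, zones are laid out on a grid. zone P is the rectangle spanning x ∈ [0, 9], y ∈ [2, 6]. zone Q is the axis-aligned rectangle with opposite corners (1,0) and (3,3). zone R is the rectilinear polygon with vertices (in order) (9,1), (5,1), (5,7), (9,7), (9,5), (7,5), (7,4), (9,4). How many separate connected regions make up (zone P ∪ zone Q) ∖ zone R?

2

(zone P ∪ zone Q) ∖ zone R splits into 2 disjoint pieces (area 24, area 2).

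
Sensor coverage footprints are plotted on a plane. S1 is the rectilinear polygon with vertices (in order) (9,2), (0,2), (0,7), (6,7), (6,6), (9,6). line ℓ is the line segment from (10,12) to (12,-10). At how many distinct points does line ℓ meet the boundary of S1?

The segment lies entirely outside S1 and never meets its boundary.

0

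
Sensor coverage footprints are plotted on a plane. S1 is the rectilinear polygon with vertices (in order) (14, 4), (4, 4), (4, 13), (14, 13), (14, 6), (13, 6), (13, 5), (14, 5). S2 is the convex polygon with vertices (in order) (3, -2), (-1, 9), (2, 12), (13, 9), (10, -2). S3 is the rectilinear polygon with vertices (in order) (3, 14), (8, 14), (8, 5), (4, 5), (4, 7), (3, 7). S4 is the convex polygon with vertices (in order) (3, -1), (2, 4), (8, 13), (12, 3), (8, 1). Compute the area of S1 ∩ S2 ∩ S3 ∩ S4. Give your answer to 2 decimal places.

18.04

The intersection is the polygon with vertices (8,10.364), (8,5), (4,5), (4,7), (6.513,10.769).
By the shoelace formula its area is 18.04.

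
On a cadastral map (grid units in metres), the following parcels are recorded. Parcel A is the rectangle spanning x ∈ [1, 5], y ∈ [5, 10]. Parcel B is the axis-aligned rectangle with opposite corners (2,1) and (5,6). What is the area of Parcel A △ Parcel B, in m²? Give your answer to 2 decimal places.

29.00

|Parcel A∩Parcel B|: x∈[2,5], y∈[5,6] → 3·1 = 3.
|Parcel A △ Parcel B| = |Parcel A| + |Parcel B| − 2·|Parcel A∩Parcel B| = 20 + 15 − 6 = 29.00.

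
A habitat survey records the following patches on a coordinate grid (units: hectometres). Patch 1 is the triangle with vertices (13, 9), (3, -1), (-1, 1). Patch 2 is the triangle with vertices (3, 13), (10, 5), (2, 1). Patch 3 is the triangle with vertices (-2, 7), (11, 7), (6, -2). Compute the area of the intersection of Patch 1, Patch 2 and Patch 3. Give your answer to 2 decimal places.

12.97

The intersection is the polygon with vertices (2.923,1.462), (2.114,2.371), (2.15,2.8), (8.667,6.524), (9.533,5.533), (8,4).
By the shoelace formula its area is 12.97.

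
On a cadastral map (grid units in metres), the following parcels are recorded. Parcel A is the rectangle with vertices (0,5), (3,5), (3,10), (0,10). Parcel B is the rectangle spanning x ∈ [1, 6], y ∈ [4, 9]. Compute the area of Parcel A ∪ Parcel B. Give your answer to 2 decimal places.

By inclusion–exclusion:
Individual areas: |Parcel A| = 15, |Parcel B| = 25.
|Parcel A∩Parcel B|: x∈[1,3], y∈[5,9] → 2·4 = 8.
|Parcel A ∪ Parcel B| = 40 − 8 = 32.00.

32.00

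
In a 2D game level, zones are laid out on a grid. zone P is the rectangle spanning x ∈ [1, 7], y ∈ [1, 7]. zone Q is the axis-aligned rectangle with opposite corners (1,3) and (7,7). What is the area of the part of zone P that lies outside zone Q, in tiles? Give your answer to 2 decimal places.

|zone P∩zone Q|: x∈[1,7], y∈[3,7] → 6·4 = 24.
|zone P| = 36.
|zone P ∖ zone Q| = |zone P| − |zone P∩zone Q| = 36 − 24 = 12.00.

12.00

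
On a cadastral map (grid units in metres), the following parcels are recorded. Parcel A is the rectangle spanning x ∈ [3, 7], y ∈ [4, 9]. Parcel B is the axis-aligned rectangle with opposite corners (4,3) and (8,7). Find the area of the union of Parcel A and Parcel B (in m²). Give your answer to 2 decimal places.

27.00

By inclusion–exclusion:
Individual areas: |Parcel A| = 20, |Parcel B| = 16.
|Parcel A∩Parcel B|: x∈[4,7], y∈[4,7] → 3·3 = 9.
|Parcel A ∪ Parcel B| = 36 − 9 = 27.00.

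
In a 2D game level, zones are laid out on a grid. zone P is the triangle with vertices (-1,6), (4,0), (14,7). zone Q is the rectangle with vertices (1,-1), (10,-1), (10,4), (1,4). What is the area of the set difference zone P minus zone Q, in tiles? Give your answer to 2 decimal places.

29.47

|zone P| = 47.5, |zone P∩zone Q| = 18.0286.
|zone P ∖ zone Q| = |zone P| − |zone P∩zone Q| = 47.5 − 18.0286 = 29.47.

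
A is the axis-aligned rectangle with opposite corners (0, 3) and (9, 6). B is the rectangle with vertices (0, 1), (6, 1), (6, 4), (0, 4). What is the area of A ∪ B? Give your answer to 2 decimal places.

By inclusion–exclusion:
Individual areas: |A| = 27, |B| = 18.
|A∩B|: x∈[0,6], y∈[3,4] → 6·1 = 6.
|A ∪ B| = 45 − 6 = 39.00.

39.00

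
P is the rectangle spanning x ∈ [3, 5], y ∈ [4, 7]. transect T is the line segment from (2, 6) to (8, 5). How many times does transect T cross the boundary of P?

The segment meets the boundary at (5,5.5), (3,5.833).

2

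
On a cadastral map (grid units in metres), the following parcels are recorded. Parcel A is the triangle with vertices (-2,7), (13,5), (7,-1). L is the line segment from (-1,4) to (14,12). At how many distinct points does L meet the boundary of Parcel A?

The segment meets the boundary at (3.3,6.293), (0.484,4.792).

2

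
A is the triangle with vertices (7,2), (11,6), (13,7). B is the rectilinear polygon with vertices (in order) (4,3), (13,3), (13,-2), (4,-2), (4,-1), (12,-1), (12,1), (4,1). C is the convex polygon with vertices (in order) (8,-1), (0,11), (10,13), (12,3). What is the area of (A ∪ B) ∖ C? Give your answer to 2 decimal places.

19.42

|A ∪ B| = 30.9.
|(A ∪ B) ∩ C| = 11.4792.
|(A ∪ B) ∖ C| = 30.9 − 11.4792 = 19.42.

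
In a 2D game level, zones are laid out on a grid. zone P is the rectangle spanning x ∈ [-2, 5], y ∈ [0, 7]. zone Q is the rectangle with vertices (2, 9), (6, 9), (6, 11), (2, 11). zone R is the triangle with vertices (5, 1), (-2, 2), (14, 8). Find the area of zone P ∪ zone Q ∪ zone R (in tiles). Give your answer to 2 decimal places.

By inclusion–exclusion:
Individual areas: |zone P| = 49, |zone Q| = 8, |zone R| = 29.
|zone P∩zone Q| = 0 (no overlap).
|zone P∩zone R| = 12.6875.
|zone Q∩zone R| = 0.
|zone P∩zone Q∩zone R| = 0.
|zone P ∪ zone Q ∪ zone R| = 86 − 12.6875 + 0 = 73.31.

73.31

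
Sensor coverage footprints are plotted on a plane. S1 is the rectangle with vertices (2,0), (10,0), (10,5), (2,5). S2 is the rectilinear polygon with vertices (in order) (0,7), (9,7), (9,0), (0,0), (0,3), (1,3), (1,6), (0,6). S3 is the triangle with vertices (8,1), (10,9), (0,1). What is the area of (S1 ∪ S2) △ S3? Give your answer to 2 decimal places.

|S1 ∪ S2| = 65.
|(S1 ∪ S2) ∩ S3| = 29.5.
|(S1 ∪ S2) △ S3| = 65 + 32 − 59 = 38.00.

38.00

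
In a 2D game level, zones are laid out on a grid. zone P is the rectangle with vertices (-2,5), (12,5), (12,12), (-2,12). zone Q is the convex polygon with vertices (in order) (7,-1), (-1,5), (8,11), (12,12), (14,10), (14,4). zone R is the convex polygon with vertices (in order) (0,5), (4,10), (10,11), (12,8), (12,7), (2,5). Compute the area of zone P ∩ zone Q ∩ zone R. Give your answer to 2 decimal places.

36.84

The intersection is the polygon with vertices (0,5), (1.143,6.429), (7.333,10.556), (10,11), (12,8), (12,7), (2,5).
By the shoelace formula its area is 36.84.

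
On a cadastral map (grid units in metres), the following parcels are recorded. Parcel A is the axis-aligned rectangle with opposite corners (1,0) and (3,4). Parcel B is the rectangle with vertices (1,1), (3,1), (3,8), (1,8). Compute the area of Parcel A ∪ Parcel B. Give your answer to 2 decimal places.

By inclusion–exclusion:
Individual areas: |Parcel A| = 8, |Parcel B| = 14.
|Parcel A∩Parcel B|: x∈[1,3], y∈[1,4] → 2·3 = 6.
|Parcel A ∪ Parcel B| = 22 − 6 = 16.00.

16.00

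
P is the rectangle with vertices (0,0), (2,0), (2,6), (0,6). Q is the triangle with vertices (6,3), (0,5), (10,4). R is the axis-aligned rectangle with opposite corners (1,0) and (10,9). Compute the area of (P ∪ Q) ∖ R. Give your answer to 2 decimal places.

|P ∪ Q| = 18.5333.
|(P ∪ Q) ∩ R| = 12.5333.
|(P ∪ Q) ∖ R| = 18.5333 − 12.5333 = 6.00.

6.00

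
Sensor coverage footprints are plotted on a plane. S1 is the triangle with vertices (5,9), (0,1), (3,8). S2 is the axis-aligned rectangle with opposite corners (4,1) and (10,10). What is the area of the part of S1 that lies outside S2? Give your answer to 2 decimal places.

4.95

|S1| = 5.5, |S1∩S2| = 0.55.
|S1 ∖ S2| = |S1| − |S1∩S2| = 5.5 − 0.55 = 4.95.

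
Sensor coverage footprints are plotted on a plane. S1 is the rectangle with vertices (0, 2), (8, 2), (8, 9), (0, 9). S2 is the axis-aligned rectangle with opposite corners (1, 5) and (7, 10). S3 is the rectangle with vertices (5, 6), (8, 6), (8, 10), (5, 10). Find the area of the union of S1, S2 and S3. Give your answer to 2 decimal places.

By inclusion–exclusion:
Individual areas: |S1| = 56, |S2| = 30, |S3| = 12.
|S1∩S2|: x∈[1,7], y∈[5,9] → 6·4 = 24.
|S1∩S3|: x∈[5,8], y∈[6,9] → 3·3 = 9.
|S2∩S3|: x∈[5,7], y∈[6,10] → 2·4 = 8.
|S1∩S2∩S3| = 6.
|S1 ∪ S2 ∪ S3| = 98 − 41 + 6 = 63.00.

63.00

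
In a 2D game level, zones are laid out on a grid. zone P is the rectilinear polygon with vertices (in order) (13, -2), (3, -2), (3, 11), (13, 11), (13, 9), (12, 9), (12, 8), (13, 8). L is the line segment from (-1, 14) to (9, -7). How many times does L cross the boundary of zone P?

2

The segment meets the boundary at (6.619,-2), (3,5.6).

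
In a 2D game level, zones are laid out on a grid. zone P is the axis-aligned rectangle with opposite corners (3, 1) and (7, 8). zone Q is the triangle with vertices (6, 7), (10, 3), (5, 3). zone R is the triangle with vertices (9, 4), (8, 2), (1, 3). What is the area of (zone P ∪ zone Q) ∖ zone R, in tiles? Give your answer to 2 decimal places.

|zone P ∪ zone Q| = 32.5.
|(zone P ∪ zone Q) ∩ zone R| = 5.7857.
|(zone P ∪ zone Q) ∖ zone R| = 32.5 − 5.7857 = 26.71.

26.71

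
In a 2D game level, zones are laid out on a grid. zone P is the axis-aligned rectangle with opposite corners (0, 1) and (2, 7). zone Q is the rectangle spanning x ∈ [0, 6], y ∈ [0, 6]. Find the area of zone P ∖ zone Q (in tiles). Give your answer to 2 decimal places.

2.00

|zone P∩zone Q|: x∈[0,2], y∈[1,6] → 2·5 = 10.
|zone P| = 12.
|zone P ∖ zone Q| = |zone P| − |zone P∩zone Q| = 12 − 10 = 2.00.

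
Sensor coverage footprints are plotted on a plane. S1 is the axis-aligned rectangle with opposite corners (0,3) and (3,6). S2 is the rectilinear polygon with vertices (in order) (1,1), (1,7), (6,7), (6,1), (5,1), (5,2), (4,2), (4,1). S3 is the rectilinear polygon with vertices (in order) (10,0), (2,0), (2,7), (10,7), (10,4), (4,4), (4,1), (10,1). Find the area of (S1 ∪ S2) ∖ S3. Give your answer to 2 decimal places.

|S1 ∪ S2| = 32.
|(S1 ∪ S2) ∩ S3| = 18.
|(S1 ∪ S2) ∖ S3| = 32 − 18 = 14.00.

14.00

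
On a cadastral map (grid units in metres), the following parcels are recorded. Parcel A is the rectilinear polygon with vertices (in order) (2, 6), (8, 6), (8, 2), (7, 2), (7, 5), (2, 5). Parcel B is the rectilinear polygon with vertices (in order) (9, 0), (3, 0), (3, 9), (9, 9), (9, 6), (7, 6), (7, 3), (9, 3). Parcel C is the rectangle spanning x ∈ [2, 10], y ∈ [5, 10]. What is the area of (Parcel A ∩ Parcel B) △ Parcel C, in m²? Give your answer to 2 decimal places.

37.00

|Parcel A ∩ Parcel B| = 5.
|(Parcel A ∩ Parcel B) ∩ Parcel C| = 4.
|(Parcel A ∩ Parcel B) △ Parcel C| = 5 + 40 − 8 = 37.00.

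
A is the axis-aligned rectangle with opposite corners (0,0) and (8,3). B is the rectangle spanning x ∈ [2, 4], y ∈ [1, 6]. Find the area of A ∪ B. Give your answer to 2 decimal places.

30.00

By inclusion–exclusion:
Individual areas: |A| = 24, |B| = 10.
|A∩B|: x∈[2,4], y∈[1,3] → 2·2 = 4.
|A ∪ B| = 34 − 4 = 30.00.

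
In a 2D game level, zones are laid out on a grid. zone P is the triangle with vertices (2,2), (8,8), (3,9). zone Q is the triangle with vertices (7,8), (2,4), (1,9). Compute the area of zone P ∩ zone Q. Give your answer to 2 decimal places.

9.15

The intersection is the polygon with vertices (2.954,8.674), (7,8), (2.323,4.258).
By the shoelace formula its area is 9.15.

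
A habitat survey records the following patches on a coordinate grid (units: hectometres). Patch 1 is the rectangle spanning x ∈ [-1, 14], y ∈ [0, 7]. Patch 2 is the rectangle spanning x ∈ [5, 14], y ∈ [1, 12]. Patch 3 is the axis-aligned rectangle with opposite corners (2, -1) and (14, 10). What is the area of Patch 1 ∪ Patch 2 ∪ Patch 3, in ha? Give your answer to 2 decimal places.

By inclusion–exclusion:
Individual areas: |Patch 1| = 105, |Patch 2| = 99, |Patch 3| = 132.
|Patch 1∩Patch 2|: x∈[5,14], y∈[1,7] → 9·6 = 54.
|Patch 1∩Patch 3|: x∈[2,14], y∈[0,7] → 12·7 = 84.
|Patch 2∩Patch 3|: x∈[5,14], y∈[1,10] → 9·9 = 81.
|Patch 1∩Patch 2∩Patch 3| = 54.
|Patch 1 ∪ Patch 2 ∪ Patch 3| = 336 − 219 + 54 = 171.00.

171.00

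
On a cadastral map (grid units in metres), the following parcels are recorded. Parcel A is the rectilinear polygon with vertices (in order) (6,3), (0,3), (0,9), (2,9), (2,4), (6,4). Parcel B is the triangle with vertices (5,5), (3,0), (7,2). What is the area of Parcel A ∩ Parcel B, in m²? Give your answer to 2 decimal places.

1.52

The intersection is the polygon with vertices (4.2,3), (4.6,4), (5.667,4), (6,3.5), (6,3).
By the shoelace formula its area is 1.52.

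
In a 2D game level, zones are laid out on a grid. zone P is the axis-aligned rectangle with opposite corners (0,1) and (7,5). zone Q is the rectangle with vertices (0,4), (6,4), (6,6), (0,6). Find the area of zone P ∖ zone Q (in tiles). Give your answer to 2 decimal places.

|zone P∩zone Q|: x∈[0,6], y∈[4,5] → 6·1 = 6.
|zone P| = 28.
|zone P ∖ zone Q| = |zone P| − |zone P∩zone Q| = 28 − 6 = 22.00.

22.00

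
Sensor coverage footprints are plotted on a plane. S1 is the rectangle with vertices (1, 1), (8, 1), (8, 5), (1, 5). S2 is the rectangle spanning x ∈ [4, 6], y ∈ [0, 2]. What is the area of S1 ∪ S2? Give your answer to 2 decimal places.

30.00

By inclusion–exclusion:
Individual areas: |S1| = 28, |S2| = 4.
|S1∩S2|: x∈[4,6], y∈[1,2] → 2·1 = 2.
|S1 ∪ S2| = 32 − 2 = 30.00.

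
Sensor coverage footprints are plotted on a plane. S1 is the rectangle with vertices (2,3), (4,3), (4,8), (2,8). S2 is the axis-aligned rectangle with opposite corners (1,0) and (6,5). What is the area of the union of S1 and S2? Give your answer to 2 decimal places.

By inclusion–exclusion:
Individual areas: |S1| = 10, |S2| = 25.
|S1∩S2|: x∈[2,4], y∈[3,5] → 2·2 = 4.
|S1 ∪ S2| = 35 − 4 = 31.00.

31.00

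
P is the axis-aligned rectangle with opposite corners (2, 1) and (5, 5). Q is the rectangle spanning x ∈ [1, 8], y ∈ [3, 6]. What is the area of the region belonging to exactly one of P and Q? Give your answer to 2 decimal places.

|P∩Q|: x∈[2,5], y∈[3,5] → 3·2 = 6.
|P △ Q| = |P| + |Q| − 2·|P∩Q| = 12 + 21 − 12 = 21.00.

21.00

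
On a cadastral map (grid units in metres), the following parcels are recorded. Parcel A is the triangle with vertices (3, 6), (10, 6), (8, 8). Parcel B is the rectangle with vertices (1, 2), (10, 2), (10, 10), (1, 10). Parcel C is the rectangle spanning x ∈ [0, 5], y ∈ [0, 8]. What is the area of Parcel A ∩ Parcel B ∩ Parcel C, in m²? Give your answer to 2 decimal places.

The intersection is the polygon with vertices (5,6.8), (5,6), (3,6).
By the shoelace formula its area is 0.80.

0.80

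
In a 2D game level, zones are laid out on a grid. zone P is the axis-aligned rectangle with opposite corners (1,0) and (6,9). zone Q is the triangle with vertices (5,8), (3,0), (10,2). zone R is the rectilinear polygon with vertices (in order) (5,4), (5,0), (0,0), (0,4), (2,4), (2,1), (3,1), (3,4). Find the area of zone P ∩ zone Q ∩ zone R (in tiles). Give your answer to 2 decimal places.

The intersection is the polygon with vertices (3,0), (4,4), (5,4), (5,0.571).
By the shoelace formula its area is 5.43.

5.43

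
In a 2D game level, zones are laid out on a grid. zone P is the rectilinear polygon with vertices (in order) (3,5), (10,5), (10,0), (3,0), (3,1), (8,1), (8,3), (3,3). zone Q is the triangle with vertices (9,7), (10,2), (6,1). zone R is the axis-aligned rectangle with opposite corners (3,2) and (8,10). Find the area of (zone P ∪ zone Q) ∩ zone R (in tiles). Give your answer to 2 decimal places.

The region (zone P ∪ zone Q) ∩ zone R is the polygon with vertices (7,3), (3,3), (3,5), (8,5), (8,2), (6.5,2).
By the shoelace formula its area is 11.25.

11.25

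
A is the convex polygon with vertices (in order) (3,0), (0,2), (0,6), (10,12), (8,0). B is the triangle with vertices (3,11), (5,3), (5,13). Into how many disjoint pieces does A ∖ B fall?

1

A ∖ B is a single connected region.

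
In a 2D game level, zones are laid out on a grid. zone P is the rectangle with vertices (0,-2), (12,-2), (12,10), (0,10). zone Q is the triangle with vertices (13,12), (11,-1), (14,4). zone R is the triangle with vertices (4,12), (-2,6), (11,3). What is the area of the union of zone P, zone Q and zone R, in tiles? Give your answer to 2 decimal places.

By inclusion–exclusion:
Individual areas: |zone P| = 144, |zone Q| = 14.5, |zone R| = 48.
|zone P∩zone Q| = 2.4167.
|zone P∩zone R| = 41.9829.
|zone Q∩zone R| = 0.
|zone P∩zone Q∩zone R| = 0.
|zone P ∪ zone Q ∪ zone R| = 206.5 − 44.3996 + 0 = 162.10.

162.10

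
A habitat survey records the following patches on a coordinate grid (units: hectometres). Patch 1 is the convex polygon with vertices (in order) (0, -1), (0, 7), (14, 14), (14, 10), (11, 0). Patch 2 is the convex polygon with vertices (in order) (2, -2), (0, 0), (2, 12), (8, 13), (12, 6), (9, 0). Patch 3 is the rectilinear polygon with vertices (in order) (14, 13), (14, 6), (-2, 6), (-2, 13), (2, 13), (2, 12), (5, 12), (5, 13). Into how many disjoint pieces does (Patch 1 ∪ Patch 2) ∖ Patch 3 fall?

(Patch 1 ∪ Patch 2) ∖ Patch 3 splits into 3 disjoint pieces (area 81.125, area 0.75, area 1).

3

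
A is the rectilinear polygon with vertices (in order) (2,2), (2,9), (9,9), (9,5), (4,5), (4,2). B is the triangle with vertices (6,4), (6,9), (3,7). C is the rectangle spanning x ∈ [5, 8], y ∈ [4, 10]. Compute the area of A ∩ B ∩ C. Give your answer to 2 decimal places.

3.67

The intersection is the polygon with vertices (6,9), (6,5), (5,5), (5,8.333).
By the shoelace formula its area is 3.67.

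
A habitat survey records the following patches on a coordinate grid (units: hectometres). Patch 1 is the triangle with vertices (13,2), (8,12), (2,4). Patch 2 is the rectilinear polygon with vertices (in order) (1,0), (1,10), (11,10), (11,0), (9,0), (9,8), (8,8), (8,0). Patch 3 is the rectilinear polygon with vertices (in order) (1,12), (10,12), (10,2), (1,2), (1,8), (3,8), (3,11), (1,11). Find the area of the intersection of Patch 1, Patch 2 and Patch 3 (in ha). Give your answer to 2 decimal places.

34.14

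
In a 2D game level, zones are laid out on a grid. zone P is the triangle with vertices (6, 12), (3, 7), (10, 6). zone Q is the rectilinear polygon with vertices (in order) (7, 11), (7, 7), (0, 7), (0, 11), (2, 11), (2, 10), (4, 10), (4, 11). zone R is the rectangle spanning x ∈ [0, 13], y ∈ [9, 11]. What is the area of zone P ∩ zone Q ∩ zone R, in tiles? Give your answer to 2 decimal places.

The intersection is the polygon with vertices (6.667,11), (7,10.5), (7,9), (4.2,9), (5.4,11).
By the shoelace formula its area is 4.32.

4.32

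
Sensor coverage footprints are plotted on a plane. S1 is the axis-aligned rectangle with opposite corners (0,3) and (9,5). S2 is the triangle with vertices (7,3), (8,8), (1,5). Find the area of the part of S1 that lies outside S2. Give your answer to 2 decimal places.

|S1| = 18, |S1∩S2| = 6.4.
|S1 ∖ S2| = |S1| − |S1∩S2| = 18 − 6.4 = 11.60.

11.60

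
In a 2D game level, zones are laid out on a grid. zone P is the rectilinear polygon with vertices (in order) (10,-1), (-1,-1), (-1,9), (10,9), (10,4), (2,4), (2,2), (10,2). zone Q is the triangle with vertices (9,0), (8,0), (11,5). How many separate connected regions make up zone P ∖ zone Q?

zone P ∖ zone Q is a single connected region.

1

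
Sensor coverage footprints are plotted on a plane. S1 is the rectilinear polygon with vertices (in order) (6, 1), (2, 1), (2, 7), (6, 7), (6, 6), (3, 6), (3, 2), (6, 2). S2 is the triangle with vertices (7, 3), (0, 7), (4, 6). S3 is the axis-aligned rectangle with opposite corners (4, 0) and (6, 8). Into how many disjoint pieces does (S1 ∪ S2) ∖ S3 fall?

2

(S1 ∪ S2) ∖ S3 splits into 2 disjoint pieces (area 9.6429, area 0.2143).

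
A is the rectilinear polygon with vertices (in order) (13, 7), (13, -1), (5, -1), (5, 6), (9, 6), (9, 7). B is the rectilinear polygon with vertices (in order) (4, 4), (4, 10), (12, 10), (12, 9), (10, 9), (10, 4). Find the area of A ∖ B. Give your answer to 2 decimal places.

|A| = 60, |A∩B| = 11.
|A ∖ B| = |A| − |A∩B| = 60 − 11 = 49.00.

49.00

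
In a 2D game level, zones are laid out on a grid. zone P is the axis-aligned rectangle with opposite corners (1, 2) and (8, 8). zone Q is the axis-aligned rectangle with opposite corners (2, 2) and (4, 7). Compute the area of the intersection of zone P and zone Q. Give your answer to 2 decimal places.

10.00

|zone P∩zone Q|: x∈[2,4], y∈[2,7] → 2·5 = 10.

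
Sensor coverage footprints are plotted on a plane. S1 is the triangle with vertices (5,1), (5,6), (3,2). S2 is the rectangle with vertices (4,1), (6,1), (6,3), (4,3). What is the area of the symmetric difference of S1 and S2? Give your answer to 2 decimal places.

5.50

|S1| = 5, |S2| = 4, |S1∩S2| = 1.75.
|S1 △ S2| = |S1| + |S2| − 2·|S1∩S2| = 5 + 4 − 3.5 = 5.50.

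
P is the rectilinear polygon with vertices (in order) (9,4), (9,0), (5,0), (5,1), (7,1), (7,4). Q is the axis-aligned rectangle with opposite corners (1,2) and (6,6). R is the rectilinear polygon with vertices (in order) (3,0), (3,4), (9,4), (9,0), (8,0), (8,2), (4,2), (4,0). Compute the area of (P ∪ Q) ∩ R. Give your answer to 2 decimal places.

12.00

|P ∪ Q| = 30.
|(P ∪ Q) ∩ R| = 12.00.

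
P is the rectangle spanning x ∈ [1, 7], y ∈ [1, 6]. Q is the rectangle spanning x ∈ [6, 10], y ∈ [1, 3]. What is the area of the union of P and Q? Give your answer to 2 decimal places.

By inclusion–exclusion:
Individual areas: |P| = 30, |Q| = 8.
|P∩Q|: x∈[6,7], y∈[1,3] → 1·2 = 2.
|P ∪ Q| = 38 − 2 = 36.00.

36.00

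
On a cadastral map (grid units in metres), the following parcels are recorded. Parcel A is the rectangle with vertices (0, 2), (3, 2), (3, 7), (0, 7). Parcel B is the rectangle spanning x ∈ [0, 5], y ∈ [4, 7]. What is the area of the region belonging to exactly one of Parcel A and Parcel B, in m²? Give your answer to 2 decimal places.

|Parcel A∩Parcel B|: x∈[0,3], y∈[4,7] → 3·3 = 9.
|Parcel A △ Parcel B| = |Parcel A| + |Parcel B| − 2·|Parcel A∩Parcel B| = 15 + 15 − 18 = 12.00.

12.00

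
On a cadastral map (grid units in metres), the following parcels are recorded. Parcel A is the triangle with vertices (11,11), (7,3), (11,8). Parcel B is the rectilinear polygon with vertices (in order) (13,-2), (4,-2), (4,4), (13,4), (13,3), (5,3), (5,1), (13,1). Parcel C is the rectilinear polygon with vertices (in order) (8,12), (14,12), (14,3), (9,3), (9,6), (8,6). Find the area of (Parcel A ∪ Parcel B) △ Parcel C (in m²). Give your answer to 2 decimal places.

77.35

|Parcel A ∪ Parcel B| = 43.85.
|(Parcel A ∪ Parcel B) ∩ Parcel C| = 8.75.
|(Parcel A ∪ Parcel B) △ Parcel C| = 43.85 + 51 − 17.5 = 77.35.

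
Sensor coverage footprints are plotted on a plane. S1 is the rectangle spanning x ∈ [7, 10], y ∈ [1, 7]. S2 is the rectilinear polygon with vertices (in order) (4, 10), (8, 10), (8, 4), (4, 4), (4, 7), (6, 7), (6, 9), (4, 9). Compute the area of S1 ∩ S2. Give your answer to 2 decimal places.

3.00

The intersection is the polygon with vertices (7,7), (8,7), (8,4), (7,4).
By the shoelace formula its area is 3.00.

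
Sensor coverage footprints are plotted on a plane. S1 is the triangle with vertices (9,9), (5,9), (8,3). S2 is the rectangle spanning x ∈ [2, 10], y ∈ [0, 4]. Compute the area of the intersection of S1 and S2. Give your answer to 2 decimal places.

The intersection is the polygon with vertices (8,3), (7.5,4), (8.167,4).
By the shoelace formula its area is 0.33.

0.33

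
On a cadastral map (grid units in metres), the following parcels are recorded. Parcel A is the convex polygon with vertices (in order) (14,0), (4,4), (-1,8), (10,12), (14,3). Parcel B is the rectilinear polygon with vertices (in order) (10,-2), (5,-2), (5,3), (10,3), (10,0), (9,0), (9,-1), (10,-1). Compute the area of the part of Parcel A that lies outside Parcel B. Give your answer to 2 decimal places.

87.55

|Parcel A| = 90, |Parcel A∩Parcel B| = 2.45.
|Parcel A ∖ Parcel B| = |Parcel A| − |Parcel A∩Parcel B| = 90 − 2.45 = 87.55.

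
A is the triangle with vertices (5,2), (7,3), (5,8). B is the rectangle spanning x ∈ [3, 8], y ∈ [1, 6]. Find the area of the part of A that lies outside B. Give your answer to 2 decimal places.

|A| = 6, |A∩B| = 5.2.
|A ∖ B| = |A| − |A∩B| = 6 − 5.2 = 0.80.

0.80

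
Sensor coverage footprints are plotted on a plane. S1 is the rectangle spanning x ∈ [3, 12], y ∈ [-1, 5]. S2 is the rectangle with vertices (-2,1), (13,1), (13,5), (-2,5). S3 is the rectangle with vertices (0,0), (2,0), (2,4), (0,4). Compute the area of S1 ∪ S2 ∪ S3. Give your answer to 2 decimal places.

By inclusion–exclusion:
Individual areas: |S1| = 54, |S2| = 60, |S3| = 8.
|S1∩S2|: x∈[3,12], y∈[1,5] → 9·4 = 36.
|S1∩S3| = 0 (no overlap).
|S2∩S3|: x∈[0,2], y∈[1,4] → 2·3 = 6.
|S1∩S2∩S3| = 0.
|S1 ∪ S2 ∪ S3| = 122 − 42 + 0 = 80.00.

80.00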